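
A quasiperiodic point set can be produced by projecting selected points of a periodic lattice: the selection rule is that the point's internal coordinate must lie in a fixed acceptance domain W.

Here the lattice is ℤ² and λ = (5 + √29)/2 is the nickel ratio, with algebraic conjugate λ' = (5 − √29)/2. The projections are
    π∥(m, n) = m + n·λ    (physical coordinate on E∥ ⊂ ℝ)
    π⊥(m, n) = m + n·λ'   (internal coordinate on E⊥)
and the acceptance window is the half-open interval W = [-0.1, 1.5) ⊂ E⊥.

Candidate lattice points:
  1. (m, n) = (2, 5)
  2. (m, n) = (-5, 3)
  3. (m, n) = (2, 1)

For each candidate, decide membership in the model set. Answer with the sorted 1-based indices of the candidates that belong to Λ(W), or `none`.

Compute λ' = (5−√29)/2 = -0.1926, so π⊥(m,n) = m -0.1926·n.
[1] lift (2,5): star map gives 1.0371; window check -0.1 ≤ 1.0371 < 1.5 is true → IN Λ
[2] lift (-5,3): star map gives -5.5777; window check -0.1 ≤ -5.5777 < 1.5 is false → out
[3] lift (2,1): star map gives 1.8074; window check -0.1 ≤ 1.8074 < 1.5 is false → out

1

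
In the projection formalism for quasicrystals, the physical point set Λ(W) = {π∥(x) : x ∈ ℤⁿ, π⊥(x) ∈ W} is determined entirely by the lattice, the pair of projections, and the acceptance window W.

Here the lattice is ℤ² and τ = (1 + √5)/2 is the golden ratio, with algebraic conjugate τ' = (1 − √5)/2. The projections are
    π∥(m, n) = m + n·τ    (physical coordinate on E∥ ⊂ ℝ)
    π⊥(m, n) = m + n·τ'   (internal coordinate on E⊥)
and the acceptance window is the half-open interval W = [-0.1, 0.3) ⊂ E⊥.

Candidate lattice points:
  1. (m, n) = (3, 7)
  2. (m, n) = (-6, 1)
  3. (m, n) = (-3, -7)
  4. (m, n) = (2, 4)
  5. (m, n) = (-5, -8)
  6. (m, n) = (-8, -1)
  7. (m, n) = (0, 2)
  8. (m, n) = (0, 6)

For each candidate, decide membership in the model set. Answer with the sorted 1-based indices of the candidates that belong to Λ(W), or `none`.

5

τ' = (1−√5)/2 ≈ -0.61803.
#1 (3,7): internal coord 3 + (7)·τ' = -1.32624; -1.32624 ∉ [-0.1, 0.3) → out
#2 (-6,1): internal coord -6 + (1)·τ' = -6.61803; -6.61803 ∉ [-0.1, 0.3) → out
#3 (-3,-7): internal coord -3 + (-7)·τ' = +1.32624; +1.32624 ∉ [-0.1, 0.3) → out
#4 (2,4): internal coord 2 + (4)·τ' = -0.47214; -0.47214 ∉ [-0.1, 0.3) → out
#5 (-5,-8): internal coord -5 + (-8)·τ' = -0.05573; -0.05573 ∈ [-0.1, 0.3) → IN Λ
#6 (-8,-1): internal coord -8 + (-1)·τ' = -7.38197; -7.38197 ∉ [-0.1, 0.3) → out
#7 (0,2): internal coord 0 + (2)·τ' = -1.23607; -1.23607 ∉ [-0.1, 0.3) → out
#8 (0,6): internal coord 0 + (6)·τ' = -3.70820; -3.70820 ∉ [-0.1, 0.3) → out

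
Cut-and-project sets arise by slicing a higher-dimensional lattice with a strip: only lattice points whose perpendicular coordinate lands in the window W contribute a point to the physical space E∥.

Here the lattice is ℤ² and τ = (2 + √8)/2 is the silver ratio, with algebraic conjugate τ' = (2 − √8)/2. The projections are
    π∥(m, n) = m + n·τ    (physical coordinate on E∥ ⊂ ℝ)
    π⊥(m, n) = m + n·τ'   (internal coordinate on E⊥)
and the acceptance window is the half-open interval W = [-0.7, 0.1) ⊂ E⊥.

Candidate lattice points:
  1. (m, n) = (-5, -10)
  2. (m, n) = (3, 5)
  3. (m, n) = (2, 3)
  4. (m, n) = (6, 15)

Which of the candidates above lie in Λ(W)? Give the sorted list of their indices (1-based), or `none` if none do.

4

Numerically τ ≈ 2.4142 and τ' = −1/τ ≈ -0.4142.
candidate 1: (m,n)=(-5,-10) → π∥ = -5-10·τ ≈ -29.1421, π⊥ = -5-10·τ' ≈ -0.8579 ∉ [-0.7, 0.1) ⇒ out
candidate 2: (m,n)=(3,5) → π∥ = 3+5·τ ≈ 15.0711, π⊥ = 3+5·τ' ≈ 0.9289 ∉ [-0.7, 0.1) ⇒ out
candidate 3: (m,n)=(2,3) → π∥ = 2+3·τ ≈ 9.2426, π⊥ = 2+3·τ' ≈ 0.7574 ∉ [-0.7, 0.1) ⇒ out
candidate 4: (m,n)=(6,15) → π∥ = 6+15·τ ≈ 42.2132, π⊥ = 6+15·τ' ≈ -0.2132 ∈ [-0.7, 0.1) ⇒ IN Λ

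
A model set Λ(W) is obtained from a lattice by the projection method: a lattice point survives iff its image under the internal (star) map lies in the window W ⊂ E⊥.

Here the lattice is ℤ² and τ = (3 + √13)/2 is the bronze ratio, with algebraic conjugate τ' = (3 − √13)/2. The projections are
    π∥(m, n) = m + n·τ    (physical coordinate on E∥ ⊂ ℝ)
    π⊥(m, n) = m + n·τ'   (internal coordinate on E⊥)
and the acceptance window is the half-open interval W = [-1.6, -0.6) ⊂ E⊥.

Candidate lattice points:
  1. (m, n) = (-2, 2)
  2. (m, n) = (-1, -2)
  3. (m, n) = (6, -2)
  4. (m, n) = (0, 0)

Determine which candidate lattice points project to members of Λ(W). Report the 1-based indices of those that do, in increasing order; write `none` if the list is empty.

Compute τ' = (3−√13)/2 = -0.3028, so π⊥(m,n) = m -0.3028·n.
candidate 1: (m,n)=(-2,2) → π∥ = -2+2·τ ≈ 4.6056, π⊥ = -2+2·τ' ≈ -2.6056 ∉ [-1.6, -0.6) ⇒ out
candidate 2: (m,n)=(-1,-2) → π∥ = -1-2·τ ≈ -7.6056, π⊥ = -1-2·τ' ≈ -0.3944 ∉ [-1.6, -0.6) ⇒ out
candidate 3: (m,n)=(6,-2) → π∥ = 6-2·τ ≈ -0.6056, π⊥ = 6-2·τ' ≈ 6.6056 ∉ [-1.6, -0.6) ⇒ out
candidate 4: (m,n)=(0,0) → π∥ = 0+0·τ ≈ 0.0000, π⊥ = 0+0·τ' ≈ 0.0000 ∉ [-1.6, -0.6) ⇒ out

none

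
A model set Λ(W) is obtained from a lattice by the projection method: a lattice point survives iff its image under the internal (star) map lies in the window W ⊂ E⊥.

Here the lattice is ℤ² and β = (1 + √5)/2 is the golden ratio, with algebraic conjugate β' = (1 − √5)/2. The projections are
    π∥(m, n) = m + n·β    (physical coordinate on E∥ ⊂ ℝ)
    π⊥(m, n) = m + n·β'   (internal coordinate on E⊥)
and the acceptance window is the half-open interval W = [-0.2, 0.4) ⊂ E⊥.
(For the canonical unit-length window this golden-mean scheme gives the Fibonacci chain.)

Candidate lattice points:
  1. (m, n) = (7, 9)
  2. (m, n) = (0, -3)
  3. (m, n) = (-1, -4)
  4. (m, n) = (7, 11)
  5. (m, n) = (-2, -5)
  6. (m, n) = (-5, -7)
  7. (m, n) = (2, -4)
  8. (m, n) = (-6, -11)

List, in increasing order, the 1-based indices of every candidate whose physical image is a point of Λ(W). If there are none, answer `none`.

4

Compute β' = (1−√5)/2 = -0.61803, so π⊥(m,n) = m -0.61803·n.
[1] lift (7,9): star map gives 1.43769; window check -0.2 ≤ 1.43769 < 0.4 is false → out
[2] lift (0,-3): star map gives 1.85410; window check -0.2 ≤ 1.85410 < 0.4 is false → out
[3] lift (-1,-4): star map gives 1.47214; window check -0.2 ≤ 1.47214 < 0.4 is false → out
[4] lift (7,11): star map gives 0.20163; window check -0.2 ≤ 0.20163 < 0.4 is true → IN Λ
[5] lift (-2,-5): star map gives 1.09017; window check -0.2 ≤ 1.09017 < 0.4 is false → out
[6] lift (-5,-7): star map gives -0.67376; window check -0.2 ≤ -0.67376 < 0.4 is false → out
[7] lift (2,-4): star map gives 4.47214; window check -0.2 ≤ 4.47214 < 0.4 is false → out
[8] lift (-6,-11): star map gives 0.79837; window check -0.2 ≤ 0.79837 < 0.4 is false → out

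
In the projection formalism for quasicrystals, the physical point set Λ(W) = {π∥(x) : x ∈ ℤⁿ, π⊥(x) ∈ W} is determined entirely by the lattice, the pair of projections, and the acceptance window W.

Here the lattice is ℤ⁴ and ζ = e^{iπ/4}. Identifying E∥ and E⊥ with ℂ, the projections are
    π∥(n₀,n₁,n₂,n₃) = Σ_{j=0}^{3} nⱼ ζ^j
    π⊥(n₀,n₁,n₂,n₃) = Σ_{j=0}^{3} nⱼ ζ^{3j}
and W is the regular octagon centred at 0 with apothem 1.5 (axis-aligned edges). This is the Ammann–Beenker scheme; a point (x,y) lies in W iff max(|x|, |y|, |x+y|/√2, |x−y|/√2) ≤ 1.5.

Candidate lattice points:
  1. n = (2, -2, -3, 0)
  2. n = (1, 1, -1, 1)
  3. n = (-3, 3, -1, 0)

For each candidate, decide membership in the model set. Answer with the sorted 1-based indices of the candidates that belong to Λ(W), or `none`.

π⊥(n) = n₀ + n₁ζ³ + n₂ζ⁶ + n₃ζ⁹ where ζ = e^{iπ/4}.
candidate 1: n = (2, -2, -3, 0) → π⊥ ≈ (+3.414214, +1.585786); max(|x|,|y|,|x±y|/√2) = 3.535534 > 1.5 ⇒ ∉ W
candidate 2: n = (1, 1, -1, 1) → π⊥ ≈ (+1.000000, +2.414214); max(|x|,|y|,|x±y|/√2) = 2.414214 > 1.5 ⇒ ∉ W
candidate 3: n = (-3, 3, -1, 0) → π⊥ ≈ (-5.121320, +3.121320); max(|x|,|y|,|x±y|/√2) = 5.828427 > 1.5 ⇒ ∉ W

none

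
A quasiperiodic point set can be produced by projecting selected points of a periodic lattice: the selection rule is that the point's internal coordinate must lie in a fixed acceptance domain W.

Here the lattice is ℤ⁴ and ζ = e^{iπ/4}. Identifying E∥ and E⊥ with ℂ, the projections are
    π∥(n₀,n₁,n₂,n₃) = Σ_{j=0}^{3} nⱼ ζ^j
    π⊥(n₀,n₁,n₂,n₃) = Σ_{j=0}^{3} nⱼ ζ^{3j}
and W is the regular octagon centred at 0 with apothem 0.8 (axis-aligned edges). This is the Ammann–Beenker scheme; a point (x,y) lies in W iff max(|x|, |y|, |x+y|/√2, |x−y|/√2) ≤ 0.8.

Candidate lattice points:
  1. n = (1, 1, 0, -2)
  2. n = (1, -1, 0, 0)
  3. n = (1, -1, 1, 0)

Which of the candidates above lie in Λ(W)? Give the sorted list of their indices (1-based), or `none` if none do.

none

With ζ = e^{iπ/4} the internal vectors are ζ^0,ζ^3,ζ^6,ζ^9.
#1 (1, 1, 0, -2): internal (-1.1213, -0.7071); octagon support 1.2929 vs apothem 0.8 → ∉ W
#2 (1, -1, 0, 0): internal (1.7071, -0.7071); octagon support 1.7071 vs apothem 0.8 → ∉ W
#3 (1, -1, 1, 0): internal (1.7071, -1.7071); octagon support 2.4142 vs apothem 0.8 → ∉ W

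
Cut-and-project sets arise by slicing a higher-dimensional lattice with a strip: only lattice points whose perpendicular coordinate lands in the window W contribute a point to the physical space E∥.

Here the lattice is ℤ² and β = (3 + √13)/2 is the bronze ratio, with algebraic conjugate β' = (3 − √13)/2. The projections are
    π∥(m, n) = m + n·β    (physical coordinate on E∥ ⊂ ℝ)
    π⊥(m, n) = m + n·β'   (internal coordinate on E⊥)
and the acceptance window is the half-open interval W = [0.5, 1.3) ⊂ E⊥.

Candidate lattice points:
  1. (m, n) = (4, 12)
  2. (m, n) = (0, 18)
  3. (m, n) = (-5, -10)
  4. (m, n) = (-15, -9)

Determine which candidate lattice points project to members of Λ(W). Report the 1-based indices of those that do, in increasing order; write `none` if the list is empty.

none

β' = (3−√13)/2 ≈ -0.3028.
[1] lift (4,12): star map gives 0.3667; window check 0.5 ≤ 0.3667 < 1.3 is false → out
[2] lift (0,18): star map gives -5.4500; window check 0.5 ≤ -5.4500 < 1.3 is false → out
[3] lift (-5,-10): star map gives -1.9722; window check 0.5 ≤ -1.9722 < 1.3 is false → out
[4] lift (-15,-9): star map gives -12.2750; window check 0.5 ≤ -12.2750 < 1.3 is false → out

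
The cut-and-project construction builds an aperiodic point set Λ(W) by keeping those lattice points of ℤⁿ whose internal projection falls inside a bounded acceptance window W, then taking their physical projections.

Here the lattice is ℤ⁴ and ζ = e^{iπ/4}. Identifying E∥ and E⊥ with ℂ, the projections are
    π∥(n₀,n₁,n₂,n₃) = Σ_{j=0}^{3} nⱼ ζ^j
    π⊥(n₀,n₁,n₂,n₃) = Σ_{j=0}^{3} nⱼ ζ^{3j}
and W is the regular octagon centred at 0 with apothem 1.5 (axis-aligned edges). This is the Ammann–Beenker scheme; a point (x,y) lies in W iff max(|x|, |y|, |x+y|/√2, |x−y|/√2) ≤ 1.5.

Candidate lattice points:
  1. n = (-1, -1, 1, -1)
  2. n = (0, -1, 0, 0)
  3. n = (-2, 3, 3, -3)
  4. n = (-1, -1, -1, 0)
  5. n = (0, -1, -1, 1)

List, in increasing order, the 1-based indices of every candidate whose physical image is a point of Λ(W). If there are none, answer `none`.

2, 4

Internal map: ζ^{3j} for j=0..3 gives (1,0), (−√2/2,√2/2), (0,−1), (√2/2,√2/2).
candidate 1: n = (-1, -1, 1, -1) → π⊥ ≈ (-1.00000, -2.41421); max(|x|,|y|,|x±y|/√2) = 2.41421 > 1.5 ⇒ ∉ W
candidate 2: n = (0, -1, 0, 0) → π⊥ ≈ (+0.70711, -0.70711); max(|x|,|y|,|x±y|/√2) = 1.00000 ≤ 1.5 ⇒ ∈ W
candidate 3: n = (-2, 3, 3, -3) → π⊥ ≈ (-6.24264, -3.00000); max(|x|,|y|,|x±y|/√2) = 6.53553 > 1.5 ⇒ ∉ W
candidate 4: n = (-1, -1, -1, 0) → π⊥ ≈ (-0.29289, +0.29289); max(|x|,|y|,|x±y|/√2) = 0.41421 ≤ 1.5 ⇒ ∈ W
candidate 5: n = (0, -1, -1, 1) → π⊥ ≈ (+1.41421, +1.00000); max(|x|,|y|,|x±y|/√2) = 1.70711 > 1.5 ⇒ ∉ W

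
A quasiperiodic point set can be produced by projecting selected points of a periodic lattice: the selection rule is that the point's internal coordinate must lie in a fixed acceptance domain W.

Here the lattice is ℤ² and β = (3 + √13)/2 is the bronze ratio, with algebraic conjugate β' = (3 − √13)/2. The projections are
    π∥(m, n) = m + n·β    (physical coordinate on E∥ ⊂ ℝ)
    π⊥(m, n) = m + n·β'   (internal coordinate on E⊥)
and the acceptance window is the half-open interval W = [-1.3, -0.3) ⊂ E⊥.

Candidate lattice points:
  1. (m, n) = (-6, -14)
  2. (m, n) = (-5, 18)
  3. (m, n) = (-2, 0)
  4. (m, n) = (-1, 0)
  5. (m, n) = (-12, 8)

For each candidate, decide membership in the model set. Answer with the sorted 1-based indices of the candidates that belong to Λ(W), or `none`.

4

Compute β' = (3−√13)/2 = -0.3028, so π⊥(m,n) = m -0.3028·n.
[1] lift (-6,-14): star map gives -1.7611; window check -1.3 ≤ -1.7611 < -0.3 is false → out
[2] lift (-5,18): star map gives -10.4500; window check -1.3 ≤ -10.4500 < -0.3 is false → out
[3] lift (-2,0): star map gives -2.0000; window check -1.3 ≤ -2.0000 < -0.3 is false → out
[4] lift (-1,0): star map gives -1.0000; window check -1.3 ≤ -1.0000 < -0.3 is true → IN Λ
[5] lift (-12,8): star map gives -14.4222; window check -1.3 ≤ -14.4222 < -0.3 is false → out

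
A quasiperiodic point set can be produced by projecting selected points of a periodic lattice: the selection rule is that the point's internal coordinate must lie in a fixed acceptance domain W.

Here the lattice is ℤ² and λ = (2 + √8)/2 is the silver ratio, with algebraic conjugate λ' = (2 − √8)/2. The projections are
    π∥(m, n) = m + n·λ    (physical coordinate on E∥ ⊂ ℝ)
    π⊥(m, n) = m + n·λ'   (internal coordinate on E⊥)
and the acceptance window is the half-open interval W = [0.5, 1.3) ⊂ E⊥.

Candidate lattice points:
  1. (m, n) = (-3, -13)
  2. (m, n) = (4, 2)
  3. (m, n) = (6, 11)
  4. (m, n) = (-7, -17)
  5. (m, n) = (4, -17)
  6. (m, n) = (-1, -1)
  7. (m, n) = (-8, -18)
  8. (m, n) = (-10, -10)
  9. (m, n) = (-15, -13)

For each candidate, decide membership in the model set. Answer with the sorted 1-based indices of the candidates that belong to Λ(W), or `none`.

none

λ' = (2−√8)/2 ≈ -0.41421.
#1 (-3,-13): internal coord -3 + (-13)·λ' = +2.38478; +2.38478 ∉ [0.5, 1.3) → out
#2 (4,2): internal coord 4 + (2)·λ' = +3.17157; +3.17157 ∉ [0.5, 1.3) → out
#3 (6,11): internal coord 6 + (11)·λ' = +1.44365; +1.44365 ∉ [0.5, 1.3) → out
#4 (-7,-17): internal coord -7 + (-17)·λ' = +0.04163; +0.04163 ∉ [0.5, 1.3) → out
#5 (4,-17): internal coord 4 + (-17)·λ' = +11.04163; +11.04163 ∉ [0.5, 1.3) → out
#6 (-1,-1): internal coord -1 + (-1)·λ' = -0.58579; -0.58579 ∉ [0.5, 1.3) → out
#7 (-8,-18): internal coord -8 + (-18)·λ' = -0.54416; -0.54416 ∉ [0.5, 1.3) → out
#8 (-10,-10): internal coord -10 + (-10)·λ' = -5.85786; -5.85786 ∉ [0.5, 1.3) → out
#9 (-15,-13): internal coord -15 + (-13)·λ' = -9.61522; -9.61522 ∉ [0.5, 1.3) → out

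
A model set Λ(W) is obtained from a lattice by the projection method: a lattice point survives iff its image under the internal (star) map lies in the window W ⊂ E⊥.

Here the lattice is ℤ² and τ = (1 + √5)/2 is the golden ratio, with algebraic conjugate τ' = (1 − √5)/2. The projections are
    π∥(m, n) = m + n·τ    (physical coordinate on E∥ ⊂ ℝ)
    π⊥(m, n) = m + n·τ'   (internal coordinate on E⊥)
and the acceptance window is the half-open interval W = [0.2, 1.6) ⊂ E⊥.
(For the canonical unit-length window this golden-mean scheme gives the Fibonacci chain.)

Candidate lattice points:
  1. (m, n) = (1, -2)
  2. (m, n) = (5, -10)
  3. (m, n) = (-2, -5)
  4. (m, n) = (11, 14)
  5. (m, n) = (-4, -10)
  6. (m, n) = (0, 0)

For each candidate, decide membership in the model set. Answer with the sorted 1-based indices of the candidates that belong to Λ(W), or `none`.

3

τ' = (1−√5)/2 ≈ -0.61803.
[1] lift (1,-2): star map gives 2.23607; window check 0.2 ≤ 2.23607 < 1.6 is false → out
[2] lift (5,-10): star map gives 11.18034; window check 0.2 ≤ 11.18034 < 1.6 is false → out
[3] lift (-2,-5): star map gives 1.09017; window check 0.2 ≤ 1.09017 < 1.6 is true → IN Λ
[4] lift (11,14): star map gives 2.34752; window check 0.2 ≤ 2.34752 < 1.6 is false → out
[5] lift (-4,-10): star map gives 2.18034; window check 0.2 ≤ 2.18034 < 1.6 is false → out
[6] lift (0,0): star map gives 0.00000; window check 0.2 ≤ 0.00000 < 1.6 is false → out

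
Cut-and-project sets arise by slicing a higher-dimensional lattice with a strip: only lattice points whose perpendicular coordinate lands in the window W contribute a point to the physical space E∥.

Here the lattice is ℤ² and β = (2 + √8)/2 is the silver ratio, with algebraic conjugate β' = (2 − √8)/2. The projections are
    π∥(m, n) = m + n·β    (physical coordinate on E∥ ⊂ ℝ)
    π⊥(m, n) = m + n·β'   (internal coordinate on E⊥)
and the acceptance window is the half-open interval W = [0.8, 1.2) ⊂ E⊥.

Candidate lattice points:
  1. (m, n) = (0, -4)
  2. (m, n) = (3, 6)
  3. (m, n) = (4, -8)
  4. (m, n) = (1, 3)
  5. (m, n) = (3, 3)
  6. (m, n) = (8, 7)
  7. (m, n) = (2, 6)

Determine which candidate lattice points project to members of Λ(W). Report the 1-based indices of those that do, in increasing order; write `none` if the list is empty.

Compute β' = (2−√8)/2 = -0.4142, so π⊥(m,n) = m -0.4142·n.
#1 (0,-4): internal coord 0 + (-4)·β' = +1.6569; +1.6569 ∉ [0.8, 1.2) → out
#2 (3,6): internal coord 3 + (6)·β' = +0.5147; +0.5147 ∉ [0.8, 1.2) → out
#3 (4,-8): internal coord 4 + (-8)·β' = +7.3137; +7.3137 ∉ [0.8, 1.2) → out
#4 (1,3): internal coord 1 + (3)·β' = -0.2426; -0.2426 ∉ [0.8, 1.2) → out
#5 (3,3): internal coord 3 + (3)·β' = +1.7574; +1.7574 ∉ [0.8, 1.2) → out
#6 (8,7): internal coord 8 + (7)·β' = +5.1005; +5.1005 ∉ [0.8, 1.2) → out
#7 (2,6): internal coord 2 + (6)·β' = -0.4853; -0.4853 ∉ [0.8, 1.2) → out

none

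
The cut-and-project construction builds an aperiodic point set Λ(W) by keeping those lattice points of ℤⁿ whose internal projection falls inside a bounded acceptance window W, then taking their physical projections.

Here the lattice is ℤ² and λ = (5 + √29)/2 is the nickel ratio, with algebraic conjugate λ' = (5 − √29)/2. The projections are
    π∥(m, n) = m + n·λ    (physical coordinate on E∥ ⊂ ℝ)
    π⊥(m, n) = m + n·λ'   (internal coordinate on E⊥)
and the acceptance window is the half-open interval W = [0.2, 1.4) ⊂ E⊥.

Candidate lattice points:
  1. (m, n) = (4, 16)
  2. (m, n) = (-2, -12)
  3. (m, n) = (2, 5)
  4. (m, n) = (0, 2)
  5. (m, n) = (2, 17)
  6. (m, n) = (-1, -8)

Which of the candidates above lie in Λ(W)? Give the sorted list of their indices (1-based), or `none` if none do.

1, 2, 3, 6

Numerically λ ≈ 5.192582 and λ' = −1/λ ≈ -0.192582.
#1 (4,16): internal coord 4 + (16)·λ' = +0.918682; +0.918682 ∈ [0.2, 1.4) → IN Λ
#2 (-2,-12): internal coord -2 + (-12)·λ' = +0.310989; +0.310989 ∈ [0.2, 1.4) → IN Λ
#3 (2,5): internal coord 2 + (5)·λ' = +1.037088; +1.037088 ∈ [0.2, 1.4) → IN Λ
#4 (0,2): internal coord 0 + (2)·λ' = -0.385165; -0.385165 ∉ [0.2, 1.4) → out
#5 (2,17): internal coord 2 + (17)·λ' = -1.273901; -1.273901 ∉ [0.2, 1.4) → out
#6 (-1,-8): internal coord -1 + (-8)·λ' = +0.540659; +0.540659 ∈ [0.2, 1.4) → IN Λ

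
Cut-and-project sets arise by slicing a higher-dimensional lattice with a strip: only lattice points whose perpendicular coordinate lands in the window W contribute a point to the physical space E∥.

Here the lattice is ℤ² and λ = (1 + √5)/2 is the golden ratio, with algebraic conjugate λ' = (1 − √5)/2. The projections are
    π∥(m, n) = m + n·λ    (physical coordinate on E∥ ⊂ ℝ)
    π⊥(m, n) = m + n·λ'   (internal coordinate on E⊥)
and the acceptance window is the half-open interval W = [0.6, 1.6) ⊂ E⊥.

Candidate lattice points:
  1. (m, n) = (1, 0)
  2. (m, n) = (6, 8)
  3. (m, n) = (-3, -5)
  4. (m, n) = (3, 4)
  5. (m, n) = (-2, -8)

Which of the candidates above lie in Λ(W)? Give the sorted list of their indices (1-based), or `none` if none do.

Compute λ' = (1−√5)/2 = -0.618034, so π⊥(m,n) = m -0.618034·n.
[1] lift (1,0): star map gives 1.000000; window check 0.6 ≤ 1.000000 < 1.6 is true → IN Λ
[2] lift (6,8): star map gives 1.055728; window check 0.6 ≤ 1.055728 < 1.6 is true → IN Λ
[3] lift (-3,-5): star map gives 0.090170; window check 0.6 ≤ 0.090170 < 1.6 is false → out
[4] lift (3,4): star map gives 0.527864; window check 0.6 ≤ 0.527864 < 1.6 is false → out
[5] lift (-2,-8): star map gives 2.944272; window check 0.6 ≤ 2.944272 < 1.6 is false → out

1, 2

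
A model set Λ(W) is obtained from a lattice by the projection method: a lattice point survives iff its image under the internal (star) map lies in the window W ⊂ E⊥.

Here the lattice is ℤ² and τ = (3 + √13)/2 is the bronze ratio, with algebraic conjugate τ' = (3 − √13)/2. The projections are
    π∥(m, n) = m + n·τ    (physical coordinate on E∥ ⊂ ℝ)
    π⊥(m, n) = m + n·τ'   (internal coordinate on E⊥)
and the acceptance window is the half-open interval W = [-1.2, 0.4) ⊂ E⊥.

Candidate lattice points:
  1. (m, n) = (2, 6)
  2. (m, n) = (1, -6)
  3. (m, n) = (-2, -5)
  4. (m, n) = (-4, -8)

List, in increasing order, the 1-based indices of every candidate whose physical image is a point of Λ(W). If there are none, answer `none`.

1, 3

Numerically τ ≈ 3.302776 and τ' = −1/τ ≈ -0.302776.
[1] lift (2,6): star map gives 0.183346; window check -1.2 ≤ 0.183346 < 0.4 is true → IN Λ
[2] lift (1,-6): star map gives 2.816654; window check -1.2 ≤ 2.816654 < 0.4 is false → out
[3] lift (-2,-5): star map gives -0.486122; window check -1.2 ≤ -0.486122 < 0.4 is true → IN Λ
[4] lift (-4,-8): star map gives -1.577795; window check -1.2 ≤ -1.577795 < 0.4 is false → out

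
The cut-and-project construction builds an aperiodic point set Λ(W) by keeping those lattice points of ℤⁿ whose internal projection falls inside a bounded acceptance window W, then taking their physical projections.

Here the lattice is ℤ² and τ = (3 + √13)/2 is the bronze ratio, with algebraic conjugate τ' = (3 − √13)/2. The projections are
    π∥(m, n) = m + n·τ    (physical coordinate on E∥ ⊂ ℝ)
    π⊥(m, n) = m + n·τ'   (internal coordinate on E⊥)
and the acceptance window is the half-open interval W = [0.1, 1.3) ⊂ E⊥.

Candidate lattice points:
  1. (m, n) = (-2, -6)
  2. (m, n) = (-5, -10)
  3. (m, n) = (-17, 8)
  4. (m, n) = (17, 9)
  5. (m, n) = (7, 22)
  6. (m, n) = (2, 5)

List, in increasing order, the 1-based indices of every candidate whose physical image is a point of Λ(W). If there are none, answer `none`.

5, 6

Numerically τ ≈ 3.30278 and τ' = −1/τ ≈ -0.30278.
#1 (-2,-6): internal coord -2 + (-6)·τ' = -0.18335; -0.18335 ∉ [0.1, 1.3) → out
#2 (-5,-10): internal coord -5 + (-10)·τ' = -1.97224; -1.97224 ∉ [0.1, 1.3) → out
#3 (-17,8): internal coord -17 + (8)·τ' = -19.42221; -19.42221 ∉ [0.1, 1.3) → out
#4 (17,9): internal coord 17 + (9)·τ' = +14.27502; +14.27502 ∉ [0.1, 1.3) → out
#5 (7,22): internal coord 7 + (22)·τ' = +0.33894; +0.33894 ∈ [0.1, 1.3) → IN Λ
#6 (2,5): internal coord 2 + (5)·τ' = +0.48612; +0.48612 ∈ [0.1, 1.3) → IN Λ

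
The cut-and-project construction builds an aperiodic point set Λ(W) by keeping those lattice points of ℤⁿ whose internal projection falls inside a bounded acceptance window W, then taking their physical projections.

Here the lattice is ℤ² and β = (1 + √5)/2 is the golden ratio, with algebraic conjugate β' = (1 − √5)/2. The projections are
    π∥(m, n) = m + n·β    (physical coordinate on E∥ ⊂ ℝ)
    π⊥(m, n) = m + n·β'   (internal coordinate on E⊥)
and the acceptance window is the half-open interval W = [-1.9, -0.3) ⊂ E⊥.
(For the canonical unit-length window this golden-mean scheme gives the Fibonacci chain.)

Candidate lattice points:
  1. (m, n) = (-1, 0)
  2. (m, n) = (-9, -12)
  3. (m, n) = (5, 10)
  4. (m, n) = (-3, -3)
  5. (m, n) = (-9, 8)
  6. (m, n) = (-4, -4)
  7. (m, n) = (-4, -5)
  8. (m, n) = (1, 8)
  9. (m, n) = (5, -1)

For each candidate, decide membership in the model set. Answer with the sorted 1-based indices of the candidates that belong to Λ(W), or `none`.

β' = (1−√5)/2 ≈ -0.61803.
[1] lift (-1,0): star map gives -1.00000; window check -1.9 ≤ -1.00000 < -0.3 is true → IN Λ
[2] lift (-9,-12): star map gives -1.58359; window check -1.9 ≤ -1.58359 < -0.3 is true → IN Λ
[3] lift (5,10): star map gives -1.18034; window check -1.9 ≤ -1.18034 < -0.3 is true → IN Λ
[4] lift (-3,-3): star map gives -1.14590; window check -1.9 ≤ -1.14590 < -0.3 is true → IN Λ
[5] lift (-9,8): star map gives -13.94427; window check -1.9 ≤ -13.94427 < -0.3 is false → out
[6] lift (-4,-4): star map gives -1.52786; window check -1.9 ≤ -1.52786 < -0.3 is true → IN Λ
[7] lift (-4,-5): star map gives -0.90983; window check -1.9 ≤ -0.90983 < -0.3 is true → IN Λ
[8] lift (1,8): star map gives -3.94427; window check -1.9 ≤ -3.94427 < -0.3 is false → out
[9] lift (5,-1): star map gives 5.61803; window check -1.9 ≤ 5.61803 < -0.3 is false → out

1, 2, 3, 4, 6, 7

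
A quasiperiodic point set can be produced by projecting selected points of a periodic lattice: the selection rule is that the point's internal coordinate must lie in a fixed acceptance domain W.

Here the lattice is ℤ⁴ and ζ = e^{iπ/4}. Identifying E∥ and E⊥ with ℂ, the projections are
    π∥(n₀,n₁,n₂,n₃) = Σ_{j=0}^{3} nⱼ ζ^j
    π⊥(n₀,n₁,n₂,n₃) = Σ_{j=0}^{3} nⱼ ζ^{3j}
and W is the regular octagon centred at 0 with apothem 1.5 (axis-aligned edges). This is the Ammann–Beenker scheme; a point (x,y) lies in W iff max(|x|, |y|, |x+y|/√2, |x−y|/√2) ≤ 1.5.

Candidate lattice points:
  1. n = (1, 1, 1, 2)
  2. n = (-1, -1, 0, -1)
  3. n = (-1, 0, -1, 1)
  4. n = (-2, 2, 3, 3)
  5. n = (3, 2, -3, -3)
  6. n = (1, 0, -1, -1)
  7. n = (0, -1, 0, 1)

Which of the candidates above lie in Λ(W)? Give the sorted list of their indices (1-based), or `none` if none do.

4, 6, 7

With ζ = e^{iπ/4} the internal vectors are ζ^0,ζ^3,ζ^6,ζ^9.
#1 (1, 1, 1, 2): internal (1.7071, 1.1213); octagon support 2.0000 vs apothem 1.5 → ∉ W
#2 (-1, -1, 0, -1): internal (-1.0000, -1.4142); octagon support 1.7071 vs apothem 1.5 → ∉ W
#3 (-1, 0, -1, 1): internal (-0.2929, 1.7071); octagon support 1.7071 vs apothem 1.5 → ∉ W
#4 (-2, 2, 3, 3): internal (-1.2929, 0.5355); octagon support 1.2929 vs apothem 1.5 → ∈ W
#5 (3, 2, -3, -3): internal (-0.5355, 2.2929); octagon support 2.2929 vs apothem 1.5 → ∉ W
#6 (1, 0, -1, -1): internal (0.2929, 0.2929); octagon support 0.4142 vs apothem 1.5 → ∈ W
#7 (0, -1, 0, 1): internal (1.4142, 0.0000); octagon support 1.4142 vs apothem 1.5 → ∈ W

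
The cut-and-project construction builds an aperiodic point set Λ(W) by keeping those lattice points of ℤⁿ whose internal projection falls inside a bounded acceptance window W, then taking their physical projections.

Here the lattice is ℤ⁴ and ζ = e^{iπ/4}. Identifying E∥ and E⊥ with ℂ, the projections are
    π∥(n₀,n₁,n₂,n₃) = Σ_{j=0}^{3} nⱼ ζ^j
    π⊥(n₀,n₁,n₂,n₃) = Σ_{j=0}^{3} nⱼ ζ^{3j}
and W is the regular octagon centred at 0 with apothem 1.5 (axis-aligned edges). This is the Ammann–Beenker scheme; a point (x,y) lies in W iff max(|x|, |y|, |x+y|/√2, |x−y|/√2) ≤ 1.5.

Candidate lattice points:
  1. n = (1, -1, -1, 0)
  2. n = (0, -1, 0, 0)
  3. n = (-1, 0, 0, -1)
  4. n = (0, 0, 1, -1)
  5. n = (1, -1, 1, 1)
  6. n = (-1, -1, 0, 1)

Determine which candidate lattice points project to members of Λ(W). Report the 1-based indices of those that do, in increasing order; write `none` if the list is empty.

With ζ = e^{iπ/4} the internal vectors are ζ^0,ζ^3,ζ^6,ζ^9.
#1 (1, -1, -1, 0): internal (1.70711, 0.29289); octagon support 1.70711 vs apothem 1.5 → ∉ W
#2 (0, -1, 0, 0): internal (0.70711, -0.70711); octagon support 1.00000 vs apothem 1.5 → ∈ W
#3 (-1, 0, 0, -1): internal (-1.70711, -0.70711); octagon support 1.70711 vs apothem 1.5 → ∉ W
#4 (0, 0, 1, -1): internal (-0.70711, -1.70711); octagon support 1.70711 vs apothem 1.5 → ∉ W
#5 (1, -1, 1, 1): internal (2.41421, -1.00000); octagon support 2.41421 vs apothem 1.5 → ∉ W
#6 (-1, -1, 0, 1): internal (0.41421, 0.00000); octagon support 0.41421 vs apothem 1.5 → ∈ W

2, 6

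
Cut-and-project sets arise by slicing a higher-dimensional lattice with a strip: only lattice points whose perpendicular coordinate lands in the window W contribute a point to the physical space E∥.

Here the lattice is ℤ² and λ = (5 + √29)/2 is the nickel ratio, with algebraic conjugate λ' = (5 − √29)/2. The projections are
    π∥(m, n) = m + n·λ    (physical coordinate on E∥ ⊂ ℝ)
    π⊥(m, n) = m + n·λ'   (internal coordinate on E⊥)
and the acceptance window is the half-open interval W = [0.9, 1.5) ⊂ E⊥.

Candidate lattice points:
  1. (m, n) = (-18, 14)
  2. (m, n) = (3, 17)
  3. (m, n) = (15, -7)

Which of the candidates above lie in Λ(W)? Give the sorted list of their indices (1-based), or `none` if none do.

λ' = (5−√29)/2 ≈ -0.192582.
candidate 1: (m,n)=(-18,14) → π∥ = -18+14·λ ≈ 54.696154, π⊥ = -18+14·λ' ≈ -20.696154 ∉ [0.9, 1.5) ⇒ out
candidate 2: (m,n)=(3,17) → π∥ = 3+17·λ ≈ 91.273901, π⊥ = 3+17·λ' ≈ -0.273901 ∉ [0.9, 1.5) ⇒ out
candidate 3: (m,n)=(15,-7) → π∥ = 15-7·λ ≈ -21.348077, π⊥ = 15-7·λ' ≈ 16.348077 ∉ [0.9, 1.5) ⇒ out

none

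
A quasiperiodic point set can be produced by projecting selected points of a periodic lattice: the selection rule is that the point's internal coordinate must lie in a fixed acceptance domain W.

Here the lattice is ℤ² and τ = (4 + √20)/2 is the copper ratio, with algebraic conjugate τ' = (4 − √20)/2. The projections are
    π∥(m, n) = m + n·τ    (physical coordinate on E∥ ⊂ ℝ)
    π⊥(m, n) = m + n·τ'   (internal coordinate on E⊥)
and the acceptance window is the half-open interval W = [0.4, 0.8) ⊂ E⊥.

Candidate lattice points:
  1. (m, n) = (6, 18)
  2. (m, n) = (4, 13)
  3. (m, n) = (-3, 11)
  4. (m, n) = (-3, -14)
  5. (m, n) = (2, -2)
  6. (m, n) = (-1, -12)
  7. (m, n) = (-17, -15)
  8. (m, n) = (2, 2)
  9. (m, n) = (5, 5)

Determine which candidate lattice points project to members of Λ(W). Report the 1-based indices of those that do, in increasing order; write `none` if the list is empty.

Compute τ' = (4−√20)/2 = -0.236068, so π⊥(m,n) = m -0.236068·n.
[1] lift (6,18): star map gives 1.750776; window check 0.4 ≤ 1.750776 < 0.8 is false → out
[2] lift (4,13): star map gives 0.931116; window check 0.4 ≤ 0.931116 < 0.8 is false → out
[3] lift (-3,11): star map gives -5.596748; window check 0.4 ≤ -5.596748 < 0.8 is false → out
[4] lift (-3,-14): star map gives 0.304952; window check 0.4 ≤ 0.304952 < 0.8 is false → out
[5] lift (2,-2): star map gives 2.472136; window check 0.4 ≤ 2.472136 < 0.8 is false → out
[6] lift (-1,-12): star map gives 1.832816; window check 0.4 ≤ 1.832816 < 0.8 is false → out
[7] lift (-17,-15): star map gives -13.458980; window check 0.4 ≤ -13.458980 < 0.8 is false → out
[8] lift (2,2): star map gives 1.527864; window check 0.4 ≤ 1.527864 < 0.8 is false → out
[9] lift (5,5): star map gives 3.819660; window check 0.4 ≤ 3.819660 < 0.8 is false → out

none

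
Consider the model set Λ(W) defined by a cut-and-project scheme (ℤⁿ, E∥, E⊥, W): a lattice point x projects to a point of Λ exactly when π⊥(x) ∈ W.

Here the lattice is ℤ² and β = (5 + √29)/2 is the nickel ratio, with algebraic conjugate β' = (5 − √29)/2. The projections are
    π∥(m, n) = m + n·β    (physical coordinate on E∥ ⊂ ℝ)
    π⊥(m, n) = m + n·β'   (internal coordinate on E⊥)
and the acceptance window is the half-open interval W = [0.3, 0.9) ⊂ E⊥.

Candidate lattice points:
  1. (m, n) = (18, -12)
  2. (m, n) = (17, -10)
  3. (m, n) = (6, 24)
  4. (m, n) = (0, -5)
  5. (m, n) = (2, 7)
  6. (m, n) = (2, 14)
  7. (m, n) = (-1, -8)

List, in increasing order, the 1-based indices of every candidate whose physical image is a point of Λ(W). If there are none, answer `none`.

Compute β' = (5−√29)/2 = -0.1926, so π⊥(m,n) = m -0.1926·n.
[1] lift (18,-12): star map gives 20.3110; window check 0.3 ≤ 20.3110 < 0.9 is false → out
[2] lift (17,-10): star map gives 18.9258; window check 0.3 ≤ 18.9258 < 0.9 is false → out
[3] lift (6,24): star map gives 1.3780; window check 0.3 ≤ 1.3780 < 0.9 is false → out
[4] lift (0,-5): star map gives 0.9629; window check 0.3 ≤ 0.9629 < 0.9 is false → out
[5] lift (2,7): star map gives 0.6519; window check 0.3 ≤ 0.6519 < 0.9 is true → IN Λ
[6] lift (2,14): star map gives -0.6962; window check 0.3 ≤ -0.6962 < 0.9 is false → out
[7] lift (-1,-8): star map gives 0.5407; window check 0.3 ≤ 0.5407 < 0.9 is true → IN Λ

5, 7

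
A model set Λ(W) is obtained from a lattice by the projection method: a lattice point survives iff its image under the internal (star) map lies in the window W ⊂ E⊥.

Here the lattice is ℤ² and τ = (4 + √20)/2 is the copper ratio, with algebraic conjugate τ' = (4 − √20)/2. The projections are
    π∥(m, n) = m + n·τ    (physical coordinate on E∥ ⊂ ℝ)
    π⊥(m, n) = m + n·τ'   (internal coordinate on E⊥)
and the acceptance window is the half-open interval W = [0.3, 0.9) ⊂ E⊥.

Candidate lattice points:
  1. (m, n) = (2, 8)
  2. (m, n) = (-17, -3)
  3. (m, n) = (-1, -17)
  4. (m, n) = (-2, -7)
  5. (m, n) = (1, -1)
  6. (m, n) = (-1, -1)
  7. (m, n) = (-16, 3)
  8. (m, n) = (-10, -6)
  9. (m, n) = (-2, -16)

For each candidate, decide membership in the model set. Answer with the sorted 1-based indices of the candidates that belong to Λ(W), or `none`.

none

Numerically τ ≈ 4.23607 and τ' = −1/τ ≈ -0.23607.
candidate 1: (m,n)=(2,8) → π∥ = 2+8·τ ≈ 35.88854, π⊥ = 2+8·τ' ≈ 0.11146 ∉ [0.3, 0.9) ⇒ out
candidate 2: (m,n)=(-17,-3) → π∥ = -17-3·τ ≈ -29.70820, π⊥ = -17-3·τ' ≈ -16.29180 ∉ [0.3, 0.9) ⇒ out
candidate 3: (m,n)=(-1,-17) → π∥ = -1-17·τ ≈ -73.01316, π⊥ = -1-17·τ' ≈ 3.01316 ∉ [0.3, 0.9) ⇒ out
candidate 4: (m,n)=(-2,-7) → π∥ = -2-7·τ ≈ -31.65248, π⊥ = -2-7·τ' ≈ -0.34752 ∉ [0.3, 0.9) ⇒ out
candidate 5: (m,n)=(1,-1) → π∥ = 1-1·τ ≈ -3.23607, π⊥ = 1-1·τ' ≈ 1.23607 ∉ [0.3, 0.9) ⇒ out
candidate 6: (m,n)=(-1,-1) → π∥ = -1-1·τ ≈ -5.23607, π⊥ = -1-1·τ' ≈ -0.76393 ∉ [0.3, 0.9) ⇒ out
candidate 7: (m,n)=(-16,3) → π∥ = -16+3·τ ≈ -3.29180, π⊥ = -16+3·τ' ≈ -16.70820 ∉ [0.3, 0.9) ⇒ out
candidate 8: (m,n)=(-10,-6) → π∥ = -10-6·τ ≈ -35.41641, π⊥ = -10-6·τ' ≈ -8.58359 ∉ [0.3, 0.9) ⇒ out
candidate 9: (m,n)=(-2,-16) → π∥ = -2-16·τ ≈ -69.77709, π⊥ = -2-16·τ' ≈ 1.77709 ∉ [0.3, 0.9) ⇒ out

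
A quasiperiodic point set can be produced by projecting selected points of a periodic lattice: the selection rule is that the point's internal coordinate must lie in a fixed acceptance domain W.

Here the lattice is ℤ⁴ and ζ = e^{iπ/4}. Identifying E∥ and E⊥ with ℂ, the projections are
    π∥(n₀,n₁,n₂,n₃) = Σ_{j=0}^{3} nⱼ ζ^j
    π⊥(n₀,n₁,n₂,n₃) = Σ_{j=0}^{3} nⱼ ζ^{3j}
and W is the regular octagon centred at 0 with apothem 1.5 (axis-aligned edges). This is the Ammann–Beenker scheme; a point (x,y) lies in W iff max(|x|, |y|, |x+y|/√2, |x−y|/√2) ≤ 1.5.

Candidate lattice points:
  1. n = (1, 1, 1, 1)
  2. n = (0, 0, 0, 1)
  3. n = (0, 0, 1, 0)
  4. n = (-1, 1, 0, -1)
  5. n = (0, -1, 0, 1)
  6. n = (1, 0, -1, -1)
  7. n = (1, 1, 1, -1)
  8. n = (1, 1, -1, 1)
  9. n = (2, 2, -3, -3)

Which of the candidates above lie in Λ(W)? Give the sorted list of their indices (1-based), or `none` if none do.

1, 2, 3, 5, 6, 7

With ζ = e^{iπ/4} the internal vectors are ζ^0,ζ^3,ζ^6,ζ^9.
#1 (1, 1, 1, 1): internal (1.0000, 0.4142); octagon support 1.0000 vs apothem 1.5 → ∈ W
#2 (0, 0, 0, 1): internal (0.7071, 0.7071); octagon support 1.0000 vs apothem 1.5 → ∈ W
#3 (0, 0, 1, 0): internal (0.0000, -1.0000); octagon support 1.0000 vs apothem 1.5 → ∈ W
#4 (-1, 1, 0, -1): internal (-2.4142, 0.0000); octagon support 2.4142 vs apothem 1.5 → ∉ W
#5 (0, -1, 0, 1): internal (1.4142, 0.0000); octagon support 1.4142 vs apothem 1.5 → ∈ W
#6 (1, 0, -1, -1): internal (0.2929, 0.2929); octagon support 0.4142 vs apothem 1.5 → ∈ W
#7 (1, 1, 1, -1): internal (-0.4142, -1.0000); octagon support 1.0000 vs apothem 1.5 → ∈ W
#8 (1, 1, -1, 1): internal (1.0000, 2.4142); octagon support 2.4142 vs apothem 1.5 → ∉ W
#9 (2, 2, -3, -3): internal (-1.5355, 2.2929); octagon support 2.7071 vs apothem 1.5 → ∉ W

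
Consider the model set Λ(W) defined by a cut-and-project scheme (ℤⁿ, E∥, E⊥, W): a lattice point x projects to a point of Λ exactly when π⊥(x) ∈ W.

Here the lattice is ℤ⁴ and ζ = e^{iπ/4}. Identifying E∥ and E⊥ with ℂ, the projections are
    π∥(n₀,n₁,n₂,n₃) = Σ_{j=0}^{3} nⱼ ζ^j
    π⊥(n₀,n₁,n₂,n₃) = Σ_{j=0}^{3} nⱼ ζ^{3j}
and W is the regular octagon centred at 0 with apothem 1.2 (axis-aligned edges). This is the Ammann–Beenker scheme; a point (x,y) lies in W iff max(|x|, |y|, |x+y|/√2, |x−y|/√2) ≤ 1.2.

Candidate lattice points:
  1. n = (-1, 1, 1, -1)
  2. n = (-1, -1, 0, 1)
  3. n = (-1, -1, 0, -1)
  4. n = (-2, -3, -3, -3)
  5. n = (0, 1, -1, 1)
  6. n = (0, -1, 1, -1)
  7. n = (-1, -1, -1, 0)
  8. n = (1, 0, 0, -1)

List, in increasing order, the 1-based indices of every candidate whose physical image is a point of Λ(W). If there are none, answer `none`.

π⊥(n) = n₀ + n₁ζ³ + n₂ζ⁶ + n₃ζ⁹ where ζ = e^{iπ/4}.
#1 (-1, 1, 1, -1): internal (-2.414214, -1.000000); octagon support 2.414214 vs apothem 1.2 → ∉ W
#2 (-1, -1, 0, 1): internal (0.414214, 0.000000); octagon support 0.414214 vs apothem 1.2 → ∈ W
#3 (-1, -1, 0, -1): internal (-1.000000, -1.414214); octagon support 1.707107 vs apothem 1.2 → ∉ W
#4 (-2, -3, -3, -3): internal (-2.000000, -1.242641); octagon support 2.292893 vs apothem 1.2 → ∉ W
#5 (0, 1, -1, 1): internal (0.000000, 2.414214); octagon support 2.414214 vs apothem 1.2 → ∉ W
#6 (0, -1, 1, -1): internal (0.000000, -2.414214); octagon support 2.414214 vs apothem 1.2 → ∉ W
#7 (-1, -1, -1, 0): internal (-0.292893, 0.292893); octagon support 0.414214 vs apothem 1.2 → ∈ W
#8 (1, 0, 0, -1): internal (0.292893, -0.707107); octagon support 0.707107 vs apothem 1.2 → ∈ W

2, 7, 8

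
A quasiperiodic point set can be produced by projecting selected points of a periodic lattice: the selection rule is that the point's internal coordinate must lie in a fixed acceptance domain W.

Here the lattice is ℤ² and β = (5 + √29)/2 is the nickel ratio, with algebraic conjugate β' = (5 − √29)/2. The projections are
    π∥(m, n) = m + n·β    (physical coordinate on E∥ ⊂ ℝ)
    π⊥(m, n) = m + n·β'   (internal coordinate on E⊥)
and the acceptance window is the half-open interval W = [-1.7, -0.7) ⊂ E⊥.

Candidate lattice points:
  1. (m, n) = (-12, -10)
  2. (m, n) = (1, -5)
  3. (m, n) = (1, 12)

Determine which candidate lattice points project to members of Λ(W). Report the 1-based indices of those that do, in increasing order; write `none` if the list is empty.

3

β' = (5−√29)/2 ≈ -0.192582.
#1 (-12,-10): internal coord -12 + (-10)·β' = -10.074176; -10.074176 ∉ [-1.7, -0.7) → out
#2 (1,-5): internal coord 1 + (-5)·β' = +1.962912; +1.962912 ∉ [-1.7, -0.7) → out
#3 (1,12): internal coord 1 + (12)·β' = -1.310989; -1.310989 ∈ [-1.7, -0.7) → IN Λ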